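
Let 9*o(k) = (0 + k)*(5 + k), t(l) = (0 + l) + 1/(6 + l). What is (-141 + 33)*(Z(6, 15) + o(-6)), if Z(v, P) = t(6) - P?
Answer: 891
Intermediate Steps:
t(l) = l + 1/(6 + l)
o(k) = k*(5 + k)/9 (o(k) = ((0 + k)*(5 + k))/9 = (k*(5 + k))/9 = k*(5 + k)/9)
Z(v, P) = 73/12 - P (Z(v, P) = (1 + 6**2 + 6*6)/(6 + 6) - P = (1 + 36 + 36)/12 - P = (1/12)*73 - P = 73/12 - P)
(-141 + 33)*(Z(6, 15) + o(-6)) = (-141 + 33)*((73/12 - 1*15) + (1/9)*(-6)*(5 - 6)) = -108*((73/12 - 15) + (1/9)*(-6)*(-1)) = -108*(-107/12 + 2/3) = -108*(-33/4) = 891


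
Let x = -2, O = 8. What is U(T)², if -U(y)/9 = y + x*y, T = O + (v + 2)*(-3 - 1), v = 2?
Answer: 5184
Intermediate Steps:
T = -8 (T = 8 + (2 + 2)*(-3 - 1) = 8 + 4*(-4) = 8 - 16 = -8)
U(y) = 9*y (U(y) = -9*(y - 2*y) = -(-9)*y = 9*y)
U(T)² = (9*(-8))² = (-72)² = 5184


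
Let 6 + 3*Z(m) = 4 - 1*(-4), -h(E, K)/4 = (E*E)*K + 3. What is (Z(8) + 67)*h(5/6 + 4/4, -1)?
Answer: 2639/27 ≈ 97.741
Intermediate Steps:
h(E, K) = -12 - 4*K*E² (h(E, K) = -4*((E*E)*K + 3) = -4*(E²*K + 3) = -4*(K*E² + 3) = -4*(3 + K*E²) = -12 - 4*K*E²)
Z(m) = ⅔ (Z(m) = -2 + (4 - 1*(-4))/3 = -2 + (4 + 4)/3 = -2 + (⅓)*8 = -2 + 8/3 = ⅔)
(Z(8) + 67)*h(5/6 + 4/4, -1) = (⅔ + 67)*(-12 - 4*(-1)*(5/6 + 4/4)²) = 203*(-12 - 4*(-1)*(5*(⅙) + 4*(¼))²)/3 = 203*(-12 - 4*(-1)*(⅚ + 1)²)/3 = 203*(-12 - 4*(-1)*(11/6)²)/3 = 203*(-12 - 4*(-1)*121/36)/3 = 203*(-12 + 121/9)/3 = (203/3)*(13/9) = 2639/27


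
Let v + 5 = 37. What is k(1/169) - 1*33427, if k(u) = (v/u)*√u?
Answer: -33011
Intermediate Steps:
v = 32 (v = -5 + 37 = 32)
k(u) = 32/√u (k(u) = (32/u)*√u = 32/√u)
k(1/169) - 1*33427 = 32/√(1/169) - 1*33427 = 32/169^(-½) - 33427 = 32*13 - 33427 = 416 - 33427 = -33011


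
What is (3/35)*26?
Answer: 78/35 ≈ 2.2286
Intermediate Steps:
(3/35)*26 = 78/35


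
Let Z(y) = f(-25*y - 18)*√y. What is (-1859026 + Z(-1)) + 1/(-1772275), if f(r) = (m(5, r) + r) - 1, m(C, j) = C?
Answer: -3294705304151/1772275 + 11*I ≈ -1.859e+6 + 11.0*I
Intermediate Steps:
f(r) = 4 + r (f(r) = (5 + r) - 1 = 4 + r)
Z(y) = √y*(-14 - 25*y) (Z(y) = (4 + (-25*y - 18))*√y = (4 + (-18 - 25*y))*√y = (-14 - 25*y)*√y = √y*(-14 - 25*y))
(-1859026 + Z(-1)) + 1/(-1772275) = (-1859026 + √(-1)*(-14 - 25*(-1))) + 1/(-1772275) = (-1859026 + I*(-14 + 25)) - 1/1772275 = (-1859026 + I*11) - 1/1772275 = (-1859026 + 11*I) - 1/1772275 = -3294705304151/1772275 + 11*I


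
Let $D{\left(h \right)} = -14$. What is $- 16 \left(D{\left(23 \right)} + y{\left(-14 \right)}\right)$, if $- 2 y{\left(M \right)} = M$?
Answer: $112$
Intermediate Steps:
$y{\left(M \right)} = - \frac{M}{2}$
$- 16 \left(D{\left(23 \right)} + y{\left(-14 \right)}\right) = - 16 \left(-14 - -7\right) = - 16 \left(-14 + 7\right) = \left(-16\right) \left(-7\right) = 112$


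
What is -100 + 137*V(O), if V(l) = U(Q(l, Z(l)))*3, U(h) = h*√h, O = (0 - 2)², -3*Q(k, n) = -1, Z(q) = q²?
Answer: -100 + 137*√3/3 ≈ -20.903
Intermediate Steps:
Q(k, n) = ⅓ (Q(k, n) = -⅓*(-1) = ⅓)
O = 4 (O = (-2)² = 4)
U(h) = h^(3/2)
V(l) = √3/3 (V(l) = (⅓)^(3/2)*3 = (√3/9)*3 = √3/3)
-100 + 137*V(O) = -100 + 137*(√3/3) = -100 + 137*√3/3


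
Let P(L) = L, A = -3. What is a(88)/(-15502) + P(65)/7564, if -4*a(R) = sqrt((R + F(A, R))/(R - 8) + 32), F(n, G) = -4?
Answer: 65/7564 + sqrt(3305)/620080 ≈ 0.0086861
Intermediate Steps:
a(R) = -sqrt(32 + (-4 + R)/(-8 + R))/4 (a(R) = -sqrt((R - 4)/(R - 8) + 32)/4 = -sqrt((-4 + R)/(-8 + R) + 32)/4 = -sqrt(32 + (-4 + R)/(-8 + R))/4)
a(88)/(-15502) + P(65)/7564 = -sqrt(-260 + 33*88)/sqrt(-8 + 88)/4/(-15502) + 65/7564 = -sqrt(5)*sqrt(-260 + 2904)/20/4*(-1/15502) + 65*(1/7564) = -sqrt(3305)/10/4*(-1/15502) + 65/7564 = -sqrt(3305)/40*(-1/15502) + 65/7564 = sqrt(3305)/620080 + 65/7564 = 65/7564 + sqrt(3305)/620080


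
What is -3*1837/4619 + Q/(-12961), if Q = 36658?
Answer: -240751373/59866859 ≈ -4.0214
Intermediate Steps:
-3*1837/4619 + Q/(-12961) = -3*1837/4619 + 36658/(-12961) = -5511*1/4619 + 36658*(-1/12961) = -5511/4619 - 36658/12961 = -240751373/59866859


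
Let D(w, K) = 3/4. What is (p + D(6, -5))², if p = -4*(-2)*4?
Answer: 17161/16 ≈ 1072.6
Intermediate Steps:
D(w, K) = ¾ (D(w, K) = 3*(¼) = ¾)
p = 32 (p = 8*4 = 32)
(p + D(6, -5))² = (32 + ¾)² = (131/4)² = 17161/16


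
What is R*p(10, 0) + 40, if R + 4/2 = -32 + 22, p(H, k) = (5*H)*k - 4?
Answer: 88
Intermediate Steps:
p(H, k) = -4 + 5*H*k (p(H, k) = 5*H*k - 4 = -4 + 5*H*k)
R = -12 (R = -2 + (-32 + 22) = -2 - 10 = -12)
R*p(10, 0) + 40 = -12*(-4 + 5*10*0) + 40 = -12*(-4 + 0) + 40 = -12*(-4) + 40 = 48 + 40 = 88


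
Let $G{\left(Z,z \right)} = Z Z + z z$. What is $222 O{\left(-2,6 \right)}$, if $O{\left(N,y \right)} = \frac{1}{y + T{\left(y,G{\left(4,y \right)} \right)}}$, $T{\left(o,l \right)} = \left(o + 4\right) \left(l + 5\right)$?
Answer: $\frac{37}{96} \approx 0.38542$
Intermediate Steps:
$G{\left(Z,z \right)} = Z^{2} + z^{2}$
$T{\left(o,l \right)} = \left(4 + o\right) \left(5 + l\right)$
$O{\left(N,y \right)} = \frac{1}{84 + 4 y^{2} + 6 y + y \left(16 + y^{2}\right)}$ ($O{\left(N,y \right)} = \frac{1}{y + \left(20 + 4 \left(4^{2} + y^{2}\right) + 5 y + \left(4^{2} + y^{2}\right) y\right)} = \frac{1}{y + \left(20 + 4 \left(16 + y^{2}\right) + 5 y + \left(16 + y^{2}\right) y\right)} = \frac{1}{y + \left(20 + \left(64 + 4 y^{2}\right) + 5 y + y \left(16 + y^{2}\right)\right)} = \frac{1}{y + \left(84 + 4 y^{2} + 5 y + y \left(16 + y^{2}\right)\right)} = \frac{1}{84 + 4 y^{2} + 6 y + y \left(16 + y^{2}\right)}$)
$222 O{\left(-2,6 \right)} = \frac{222}{84 + 6^{3} + 4 \cdot 6^{2} + 22 \cdot 6} = \frac{222}{84 + 216 + 4 \cdot 36 + 132} = \frac{222}{84 + 216 + 144 + 132} = \frac{222}{576} = 222 \cdot \frac{1}{576} = \frac{37}{96}$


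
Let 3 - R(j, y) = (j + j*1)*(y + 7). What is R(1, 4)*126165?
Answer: -2397135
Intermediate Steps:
R(j, y) = 3 - 2*j*(7 + y) (R(j, y) = 3 - (j + j*1)*(y + 7) = 3 - (j + j)*(7 + y) = 3 - 2*j*(7 + y))
R(1, 4)*126165 = (3 - 14*1 - 2*1*4)*126165 = (3 - 14 - 8)*126165 = -19*126165 = -2397135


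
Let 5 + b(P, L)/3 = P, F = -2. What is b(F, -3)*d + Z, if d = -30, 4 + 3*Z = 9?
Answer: 1895/3 ≈ 631.67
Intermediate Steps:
b(P, L) = -15 + 3*P
Z = 5/3 (Z = -4/3 + (⅓)*9 = -4/3 + 3 = 5/3 ≈ 1.6667)
b(F, -3)*d + Z = (-15 + 3*(-2))*(-30) + 5/3 = (-15 - 6)*(-30) + 5/3 = -21*(-30) + 5/3 = 630 + 5/3 = 1895/3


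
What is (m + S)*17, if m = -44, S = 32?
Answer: -204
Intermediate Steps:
(m + S)*17 = (-44 + 32)*17 = -12*17 = -204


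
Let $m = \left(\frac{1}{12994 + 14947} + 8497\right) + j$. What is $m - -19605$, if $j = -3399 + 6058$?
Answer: $\frac{859493102}{27941} \approx 30761.0$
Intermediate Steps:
$j = 2659$
$m = \frac{311709797}{27941}$ ($m = \left(\frac{1}{12994 + 14947} + 8497\right) + 2659 = \left(\frac{1}{27941} + 8497\right) + 2659 = \frac{237414678}{27941} + 2659 = \frac{311709797}{27941} \approx 11156.0$)
$m - -19605 = \frac{311709797}{27941} - -19605 = \frac{311709797}{27941} + 19605 = \frac{859493102}{27941}$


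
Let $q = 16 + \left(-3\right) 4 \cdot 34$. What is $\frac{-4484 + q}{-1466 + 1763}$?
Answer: $- \frac{4876}{297} \approx -16.418$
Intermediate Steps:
$q = -392$ ($q = 16 - 408 = -392$)
$\frac{-4484 + q}{-1466 + 1763} = \frac{-4484 - 392}{-1466 + 1763} = - \frac{4876}{297}$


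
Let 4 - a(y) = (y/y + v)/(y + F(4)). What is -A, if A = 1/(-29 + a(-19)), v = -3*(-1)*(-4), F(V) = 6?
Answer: 13/336 ≈ 0.038690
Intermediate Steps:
v = -12 (v = 3*(-4) = -12)
a(y) = 4 + 11/(6 + y) (a(y) = 4 - (y/y - 12)/(y + 6) = 4 - (1 - 12)/(6 + y) = 4 - (-11)/(6 + y) = 4 + 11/(6 + y))
A = -13/336 (A = 1/(-29 + (35 + 4*(-19))/(6 - 19)) = 1/(-29 + (35 - 76)/(-13)) = 1/(-29 - 1/13*(-41)) = 1/(-29 + 41/13) = 1/(-336/13) = -13/336 ≈ -0.038690)
-A = -1*(-13/336) = 13/336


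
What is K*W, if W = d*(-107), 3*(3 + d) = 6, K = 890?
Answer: 95230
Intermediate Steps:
d = -1 (d = -3 + (⅓)*6 = -3 + 2 = -1)
W = 107 (W = -1*(-107) = 107)
K*W = 890*107 = 95230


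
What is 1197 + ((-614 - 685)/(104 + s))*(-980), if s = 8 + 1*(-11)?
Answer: 1393917/101 ≈ 13801.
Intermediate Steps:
s = -3 (s = 8 - 11 = -3)
1197 + ((-614 - 685)/(104 + s))*(-980) = 1197 + ((-614 - 685)/(104 - 3))*(-980) = 1197 - 1299/101*(-980) = 1197 + 1273020/101 = 1393917/101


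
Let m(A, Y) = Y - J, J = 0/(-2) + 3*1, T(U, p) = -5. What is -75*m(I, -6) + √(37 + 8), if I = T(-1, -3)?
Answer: 675 + 3*√5 ≈ 681.71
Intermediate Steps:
I = -5
J = 3 (J = 0*(-½) + 3 = 0 + 3 = 3)
m(A, Y) = -3 + Y (m(A, Y) = Y - 1*3 = Y - 3 = -3 + Y)
-75*m(I, -6) + √(37 + 8) = -75*(-3 - 6) + √(37 + 8) = -75*(-9) + √45 = 675 + 3*√5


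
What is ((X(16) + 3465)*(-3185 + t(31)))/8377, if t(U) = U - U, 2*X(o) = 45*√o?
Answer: -11322675/8377 ≈ -1351.6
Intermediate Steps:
X(o) = 45*√o/2 (X(o) = (45*√o)/2 = 45*√o/2)
t(U) = 0
((X(16) + 3465)*(-3185 + t(31)))/8377 = ((45*√16/2 + 3465)*(-3185 + 0))/8377 = (((45/2)*4 + 3465)*(-3185))*(1/8377) = ((90 + 3465)*(-3185))*(1/8377) = (3555*(-3185))*(1/8377) = -11322675*1/8377 = -11322675/8377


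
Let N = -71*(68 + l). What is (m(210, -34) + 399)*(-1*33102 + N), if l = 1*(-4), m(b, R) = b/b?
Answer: -15058400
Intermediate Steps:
m(b, R) = 1
l = -4
N = -4544 (N = -71*(68 - 4) = -71*64 = -4544)
(m(210, -34) + 399)*(-1*33102 + N) = (1 + 399)*(-1*33102 - 4544) = 400*(-33102 - 4544) = 400*(-37646) = -15058400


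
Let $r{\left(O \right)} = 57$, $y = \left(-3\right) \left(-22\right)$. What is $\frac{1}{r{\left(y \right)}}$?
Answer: $\frac{1}{57} \approx 0.017544$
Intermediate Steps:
$y = 66$
$\frac{1}{r{\left(y \right)}} = \frac{1}{57}$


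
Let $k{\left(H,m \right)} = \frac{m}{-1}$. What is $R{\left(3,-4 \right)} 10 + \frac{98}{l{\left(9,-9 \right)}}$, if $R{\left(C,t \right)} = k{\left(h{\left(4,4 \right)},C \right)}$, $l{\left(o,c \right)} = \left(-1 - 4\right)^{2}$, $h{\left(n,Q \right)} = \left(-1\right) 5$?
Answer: $- \frac{652}{25} \approx -26.08$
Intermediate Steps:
$h{\left(n,Q \right)} = -5$
$k{\left(H,m \right)} = - m$ ($k{\left(H,m \right)} = m \left(-1\right) = - m$)
$l{\left(o,c \right)} = 25$ ($l{\left(o,c \right)} = \left(-5\right)^{2} = 25$)
$R{\left(C,t \right)} = - C$
$R{\left(3,-4 \right)} 10 + \frac{98}{l{\left(9,-9 \right)}} = \left(-1\right) 3 \cdot 10 + \frac{98}{25} = \left(-3\right) 10 + 98 \cdot \frac{1}{25} = -30 + \frac{98}{25} = - \frac{652}{25}$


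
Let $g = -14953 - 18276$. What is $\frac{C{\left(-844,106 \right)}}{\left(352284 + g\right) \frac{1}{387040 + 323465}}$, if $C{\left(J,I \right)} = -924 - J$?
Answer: $- \frac{11368080}{63811} \approx -178.15$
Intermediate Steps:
$g = -33229$ ($g = -14953 - 18276 = -33229$)
$\frac{C{\left(-844,106 \right)}}{\left(352284 + g\right) \frac{1}{387040 + 323465}} = \frac{-924 - -844}{\left(352284 - 33229\right) \frac{1}{387040 + 323465}} = \frac{-924 + 844}{319055 \cdot \frac{1}{710505}} = - \frac{80}{319055 \cdot \frac{1}{710505}} = - \frac{80}{\frac{63811}{142101}} = \left(-80\right) \frac{142101}{63811} = - \frac{11368080}{63811}$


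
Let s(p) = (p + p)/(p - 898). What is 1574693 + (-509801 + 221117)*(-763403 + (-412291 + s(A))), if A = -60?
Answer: 162575275324291/479 ≈ 3.3941e+11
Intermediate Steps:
s(p) = 2*p/(-898 + p) (s(p) = (2*p)/(-898 + p) = 2*p/(-898 + p))
1574693 + (-509801 + 221117)*(-763403 + (-412291 + s(A))) = 1574693 + (-509801 + 221117)*(-763403 + (-412291 + 2*(-60)/(-898 - 60))) = 1574693 - 288684*(-763403 + (-412291 + 2*(-60)/(-958))) = 1574693 - 288684*(-763403 + (-412291 + 2*(-60)*(-1/958))) = 1574693 - 288684*(-763403 + (-412291 + 60/479)) = 1574693 - 288684*(-763403 - 197487329/479) = 1574693 - 288684*(-563157366/479) = 1574693 + 162574521046344/479 = 162575275324291/479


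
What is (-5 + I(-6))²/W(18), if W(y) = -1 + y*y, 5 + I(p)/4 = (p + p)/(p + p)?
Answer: 441/323 ≈ 1.3653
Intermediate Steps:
I(p) = -16 (I(p) = -20 + 4*((p + p)/(p + p)) = -20 + 4*((2*p)/((2*p))) = -20 + 4*((2*p)*(1/(2*p))) = -20 + 4*1 = -20 + 4 = -16)
W(y) = -1 + y²
(-5 + I(-6))²/W(18) = (-5 - 16)²/(-1 + 18²) = (-21)²/(-1 + 324) = 441/323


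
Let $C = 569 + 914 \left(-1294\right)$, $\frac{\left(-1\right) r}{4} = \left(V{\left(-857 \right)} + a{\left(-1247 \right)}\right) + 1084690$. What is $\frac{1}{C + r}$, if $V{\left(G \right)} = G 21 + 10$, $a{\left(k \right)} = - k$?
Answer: $- \frac{1}{5453947} \approx -1.8335 \cdot 10^{-7}$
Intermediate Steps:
$V{\left(G \right)} = 10 + 21 G$ ($V{\left(G \right)} = 21 G + 10 = 10 + 21 G$)
$r = -4271800$ ($r = - 4 \left(\left(\left(10 + 21 \left(-857\right)\right) - -1247\right) + 1084690\right) = - 4 \left(\left(\left(10 - 17997\right) + 1247\right) + 1084690\right) = - 4 \left(\left(-17987 + 1247\right) + 1084690\right) = - 4 \left(-16740 + 1084690\right) = \left(-4\right) 1067950 = -4271800$)
$C = -1182147$ ($C = 569 - 1182716 = -1182147$)
$\frac{1}{C + r} = \frac{1}{-1182147 - 4271800} = \frac{1}{-5453947} = - \frac{1}{5453947}$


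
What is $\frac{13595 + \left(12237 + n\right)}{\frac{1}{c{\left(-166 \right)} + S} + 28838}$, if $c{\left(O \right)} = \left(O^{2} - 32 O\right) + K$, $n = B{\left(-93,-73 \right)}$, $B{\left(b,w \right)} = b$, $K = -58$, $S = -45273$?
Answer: $\frac{45826451}{51343999} \approx 0.89254$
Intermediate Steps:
$n = -93$
$c{\left(O \right)} = -58 + O^{2} - 32 O$ ($c{\left(O \right)} = \left(O^{2} - 32 O\right) - 58 = -58 + O^{2} - 32 O$)
$\frac{13595 + \left(12237 + n\right)}{\frac{1}{c{\left(-166 \right)} + S} + 28838} = \frac{13595 + \left(12237 - 93\right)}{\frac{1}{\left(-58 + \left(-166\right)^{2} - -5312\right) - 45273} + 28838} = \frac{13595 + 12144}{\frac{1}{\left(-58 + 27556 + 5312\right) - 45273} + 28838} = \frac{25739}{\frac{1}{32810 - 45273} + 28838} = \frac{25739}{\frac{1}{-12463} + 28838} = \frac{25739}{- \frac{1}{12463} + 28838} = \frac{25739}{\frac{359407993}{12463}} = 25739 \cdot \frac{12463}{359407993} = \frac{45826451}{51343999}$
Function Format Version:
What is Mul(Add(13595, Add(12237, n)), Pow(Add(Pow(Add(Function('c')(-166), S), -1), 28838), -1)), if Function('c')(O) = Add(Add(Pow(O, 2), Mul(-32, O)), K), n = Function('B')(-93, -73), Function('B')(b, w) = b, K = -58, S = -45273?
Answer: Rational(45826451, 51343999) ≈ 0.89254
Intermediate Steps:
n = -93
Function('c')(O) = Add(-58, Pow(O, 2), Mul(-32, O)) (Function('c')(O) = Add(Add(Pow(O, 2), Mul(-32, O)), -58) = Add(-58, Pow(O, 2), Mul(-32, O)))
Mul(Add(13595, Add(12237, n)), Pow(Add(Pow(Add(Function('c')(-166), S), -1), 28838), -1)) = Mul(Add(13595, Add(12237, -93)), Pow(Add(Pow(Add(Add(-58, Pow(-166, 2), Mul(-32, -166)), -45273), -1), 28838), -1)) = Mul(Add(13595, 12144), Pow(Add(Pow(Add(Add(-58, 27556, 5312), -45273), -1), 28838), -1)) = Mul(25739, Pow(Add(Pow(Add(32810, -45273), -1), 28838), -1)) = Mul(25739, Pow(Add(Pow(-12463, -1), 28838), -1)) = Mul(25739, Pow(Add(Rational(-1, 12463), 28838), -1)) = Mul(25739, Pow(Rational(359407993, 12463), -1)) = Mul(25739, Rational(12463, 359407993)) = Rational(45826451, 51343999)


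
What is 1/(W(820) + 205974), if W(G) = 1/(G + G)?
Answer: 1640/337797361 ≈ 4.8550e-6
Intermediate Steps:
W(G) = 1/(2*G)
1/(W(820) + 205974) = 1/((1/2)/820 + 205974) = 1/((1/2)*(1/820) + 205974) = 1/(1/1640 + 205974) = 1/(337797361/1640) = 1640/337797361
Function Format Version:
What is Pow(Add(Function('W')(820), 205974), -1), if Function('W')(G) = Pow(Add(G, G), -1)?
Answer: Rational(1640, 337797361) ≈ 4.8550e-6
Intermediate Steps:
Function('W')(G) = Mul(Rational(1, 2), Pow(G, -1)) (Function('W')(G) = Pow(Mul(2, G), -1) = Mul(Rational(1, 2), Pow(G, -1)))
Pow(Add(Function('W')(820), 205974), -1) = Pow(Add(Mul(Rational(1, 2), Pow(820, -1)), 205974), -1) = Pow(Add(Mul(Rational(1, 2), Rational(1, 820)), 205974), -1) = Pow(Add(Rational(1, 1640), 205974), -1) = Pow(Rational(337797361, 1640), -1) = Rational(1640, 337797361)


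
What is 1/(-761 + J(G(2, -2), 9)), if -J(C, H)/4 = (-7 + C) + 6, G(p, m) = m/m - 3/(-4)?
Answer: -1/764 ≈ -0.0013089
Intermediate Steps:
G(p, m) = 7/4 (G(p, m) = 1 - 3*(-¼) = 1 + ¾ = 7/4)
J(C, H) = 4 - 4*C (J(C, H) = -4*((-7 + C) + 6) = -4*(-1 + C) = 4 - 4*C)
1/(-761 + J(G(2, -2), 9)) = 1/(-761 + (4 - 4*7/4)) = 1/(-761 + (4 - 7)) = 1/(-761 - 3) = 1/(-764) = -1/764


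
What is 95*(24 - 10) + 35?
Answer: 1365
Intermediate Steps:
95*(24 - 10) + 35 = 95*14 + 35 = 1330 + 35 = 1365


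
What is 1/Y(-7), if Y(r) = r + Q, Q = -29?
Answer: -1/36 ≈ -0.027778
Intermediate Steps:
Y(r) = -29 + r (Y(r) = r - 29 = -29 + r)
1/Y(-7) = 1/(-29 - 7) = 1/(-36) = -1/36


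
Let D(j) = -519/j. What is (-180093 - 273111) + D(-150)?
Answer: -22660027/50 ≈ -4.5320e+5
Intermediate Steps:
(-180093 - 273111) + D(-150) = (-180093 - 273111) - 519/(-150) = -453204 - 519*(-1/150) = -453204 + 173/50 = -22660027/50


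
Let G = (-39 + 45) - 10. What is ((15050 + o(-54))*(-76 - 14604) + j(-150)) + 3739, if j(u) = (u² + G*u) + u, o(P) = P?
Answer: -220114591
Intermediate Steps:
G = -4 (G = 6 - 10 = -4)
j(u) = u² - 3*u (j(u) = (u² - 4*u) + u = u² - 3*u)
((15050 + o(-54))*(-76 - 14604) + j(-150)) + 3739 = ((15050 - 54)*(-76 - 14604) - 150*(-3 - 150)) + 3739 = (14996*(-14680) - 150*(-153)) + 3739 = (-220141280 + 22950) + 3739 = -220118330 + 3739 = -220114591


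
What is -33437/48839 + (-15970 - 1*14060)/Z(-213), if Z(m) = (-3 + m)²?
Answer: -504445307/379772064 ≈ -1.3283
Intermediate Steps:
-33437/48839 + (-15970 - 1*14060)/Z(-213) = -33437/48839 + (-15970 - 1*14060)/((-3 - 213)²) = -33437*1/48839 + (-15970 - 14060)/((-216)²) = -33437/48839 - 30030/46656 = -33437/48839 - 30030*1/46656 = -33437/48839 - 5005/7776 = -504445307/379772064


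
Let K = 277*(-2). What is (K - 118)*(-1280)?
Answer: 860160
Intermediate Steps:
K = -554
(K - 118)*(-1280) = (-554 - 118)*(-1280) = -672*(-1280) = 860160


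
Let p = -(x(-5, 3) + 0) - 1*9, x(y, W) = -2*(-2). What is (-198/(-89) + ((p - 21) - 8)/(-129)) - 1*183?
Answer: -690581/3827 ≈ -180.45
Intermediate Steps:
x(y, W) = 4
p = -13 (p = -(4 + 0) - 1*9 = -1*4 - 9 = -4 - 9 = -13)
(-198/(-89) + ((p - 21) - 8)/(-129)) - 1*183 = (-198/(-89) + ((-13 - 21) - 8)/(-129)) - 1*183 = (-198*(-1/89) + (-34 - 8)*(-1/129)) - 183 = (198/89 - 42*(-1/129)) - 183 = (198/89 + 14/43) - 183 = 9760/3827 - 183 = -690581/3827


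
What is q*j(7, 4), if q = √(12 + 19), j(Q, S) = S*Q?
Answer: 28*√31 ≈ 155.90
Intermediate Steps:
j(Q, S) = Q*S
q = √31 ≈ 5.5678
q*j(7, 4) = √31*(7*4) = √31*28 = 28*√31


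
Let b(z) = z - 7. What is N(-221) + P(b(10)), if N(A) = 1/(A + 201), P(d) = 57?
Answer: 1139/20 ≈ 56.950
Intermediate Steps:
b(z) = -7 + z
N(A) = 1/(201 + A)
N(-221) + P(b(10)) = 1/(201 - 221) + 57 = 1/(-20) + 57 = -1/20 + 57 = 1139/20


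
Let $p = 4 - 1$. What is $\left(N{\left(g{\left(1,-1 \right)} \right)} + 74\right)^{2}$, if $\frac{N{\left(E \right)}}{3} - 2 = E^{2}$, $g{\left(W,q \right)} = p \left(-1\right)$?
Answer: $11449$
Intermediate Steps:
$p = 3$ ($p = 4 - 1 = 3$)
$g{\left(W,q \right)} = -3$ ($g{\left(W,q \right)} = 3 \left(-1\right) = -3$)
$N{\left(E \right)} = 6 + 3 E^{2}$
$\left(N{\left(g{\left(1,-1 \right)} \right)} + 74\right)^{2} = \left(\left(6 + 3 \left(-3\right)^{2}\right) + 74\right)^{2} = \left(\left(6 + 3 \cdot 9\right) + 74\right)^{2} = \left(\left(6 + 27\right) + 74\right)^{2} = \left(33 + 74\right)^{2} = 107^{2} = 11449$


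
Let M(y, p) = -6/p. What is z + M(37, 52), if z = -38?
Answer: -991/26 ≈ -38.115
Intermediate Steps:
z + M(37, 52) = -38 - 6/52 = -38 - 6*1/52 = -38 - 3/26 = -991/26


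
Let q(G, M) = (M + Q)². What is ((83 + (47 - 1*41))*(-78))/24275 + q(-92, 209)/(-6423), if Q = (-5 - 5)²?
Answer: -787463247/51972775 ≈ -15.151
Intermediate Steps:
Q = 100 (Q = (-10)² = 100)
q(G, M) = (100 + M)² (q(G, M) = (M + 100)² = (100 + M)²)
((83 + (47 - 1*41))*(-78))/24275 + q(-92, 209)/(-6423) = ((83 + (47 - 1*41))*(-78))/24275 + (100 + 209)²/(-6423) = ((83 + (47 - 41))*(-78))*(1/24275) + 309²*(-1/6423) = ((83 + 6)*(-78))*(1/24275) + 95481*(-1/6423) = (89*(-78))*(1/24275) - 31827/2141 = -6942*1/24275 - 31827/2141 = -6942/24275 - 31827/2141 = -787463247/51972775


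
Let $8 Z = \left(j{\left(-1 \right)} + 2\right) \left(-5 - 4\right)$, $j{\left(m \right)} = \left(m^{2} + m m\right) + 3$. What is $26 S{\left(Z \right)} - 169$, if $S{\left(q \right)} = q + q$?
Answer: $- \frac{1157}{2} \approx -578.5$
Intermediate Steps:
$j{\left(m \right)} = 3 + 2 m^{2}$ ($j{\left(m \right)} = \left(m^{2} + m^{2}\right) + 3 = 2 m^{2} + 3 = 3 + 2 m^{2}$)
$Z = - \frac{63}{8}$ ($Z = \frac{\left(\left(3 + 2 \left(-1\right)^{2}\right) + 2\right) \left(-5 - 4\right)}{8} = \frac{\left(\left(3 + 2 \cdot 1\right) + 2\right) \left(-9\right)}{8} = \frac{\left(\left(3 + 2\right) + 2\right) \left(-9\right)}{8} = \frac{\left(5 + 2\right) \left(-9\right)}{8} = \frac{7 \left(-9\right)}{8} = \frac{1}{8} \left(-63\right) = - \frac{63}{8} \approx -7.875$)
$S{\left(q \right)} = 2 q$
$26 S{\left(Z \right)} - 169 = 26 \cdot 2 \left(- \frac{63}{8}\right) - 169 = 26 \left(- \frac{63}{4}\right) - 169 = - \frac{819}{2} - 169 = - \frac{1157}{2}$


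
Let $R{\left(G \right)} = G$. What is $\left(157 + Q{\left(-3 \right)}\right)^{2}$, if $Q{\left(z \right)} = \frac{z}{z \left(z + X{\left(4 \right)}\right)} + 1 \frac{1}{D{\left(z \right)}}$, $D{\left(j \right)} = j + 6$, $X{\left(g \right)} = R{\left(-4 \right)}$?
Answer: $\frac{10896601}{441} \approx 24709.0$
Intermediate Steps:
$X{\left(g \right)} = -4$
$D{\left(j \right)} = 6 + j$
$Q{\left(z \right)} = \frac{1}{-4 + z} + \frac{1}{6 + z}$ ($Q{\left(z \right)} = \frac{z}{z \left(z - 4\right)} + 1 \frac{1}{6 + z} = \frac{z}{z \left(-4 + z\right)} + \frac{1}{6 + z} = z \frac{1}{z \left(-4 + z\right)} + \frac{1}{6 + z} = \frac{1}{-4 + z} + \frac{1}{6 + z}$)
$\left(157 + Q{\left(-3 \right)}\right)^{2} = \left(157 + \frac{2 \left(1 - 3\right)}{\left(-4 - 3\right) \left(6 - 3\right)}\right)^{2} = \left(157 + 2 \frac{1}{-7} \cdot \frac{1}{3} \left(-2\right)\right)^{2} = \left(157 + 2 \left(- \frac{1}{7}\right) \frac{1}{3} \left(-2\right)\right)^{2} = \left(157 + \frac{4}{21}\right)^{2} = \left(\frac{3301}{21}\right)^{2} = \frac{10896601}{441}$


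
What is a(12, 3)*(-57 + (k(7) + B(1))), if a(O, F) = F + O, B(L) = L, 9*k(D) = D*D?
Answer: -2275/3 ≈ -758.33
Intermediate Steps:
k(D) = D**2/9 (k(D) = (D*D)/9 = D**2/9)
a(12, 3)*(-57 + (k(7) + B(1))) = (3 + 12)*(-57 + ((1/9)*7**2 + 1)) = 15*(-57 + ((1/9)*49 + 1)) = 15*(-57 + (49/9 + 1)) = 15*(-57 + 58/9) = 15*(-455/9) = -2275/3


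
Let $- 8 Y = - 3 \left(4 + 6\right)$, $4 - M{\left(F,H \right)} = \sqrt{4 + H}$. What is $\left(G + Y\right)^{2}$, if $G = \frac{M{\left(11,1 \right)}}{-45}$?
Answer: $\frac{144787}{10800} + \frac{659 \sqrt{5}}{4050} \approx 13.77$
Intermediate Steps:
$M{\left(F,H \right)} = 4 - \sqrt{4 + H}$
$G = - \frac{4}{45} + \frac{\sqrt{5}}{45}$ ($G = \frac{4 - \sqrt{4 + 1}}{-45} = \left(4 - \sqrt{5}\right) \left(- \frac{1}{45}\right) = - \frac{4}{45} + \frac{\sqrt{5}}{45} \approx -0.039199$)
$Y = \frac{15}{4}$ ($Y = - \frac{\left(-3\right) \left(4 + 6\right)}{8} = - \frac{\left(-3\right) 10}{8} = \left(- \frac{1}{8}\right) \left(-30\right) = \frac{15}{4} \approx 3.75$)
$\left(G + Y\right)^{2} = \left(\left(- \frac{4}{45} + \frac{\sqrt{5}}{45}\right) + \frac{15}{4}\right)^{2} = \left(\frac{659}{180} + \frac{\sqrt{5}}{45}\right)^{2}$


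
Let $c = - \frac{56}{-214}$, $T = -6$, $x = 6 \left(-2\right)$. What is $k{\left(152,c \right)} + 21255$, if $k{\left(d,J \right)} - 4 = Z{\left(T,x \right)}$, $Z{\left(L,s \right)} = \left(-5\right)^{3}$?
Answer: $21134$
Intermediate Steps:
$x = -12$
$c = \frac{28}{107}$ ($c = \left(-56\right) \left(- \frac{1}{214}\right) = \frac{28}{107} \approx 0.26168$)
$Z{\left(L,s \right)} = -125$
$k{\left(d,J \right)} = -121$ ($k{\left(d,J \right)} = 4 - 125 = -121$)
$k{\left(152,c \right)} + 21255 = -121 + 21255 = 21134$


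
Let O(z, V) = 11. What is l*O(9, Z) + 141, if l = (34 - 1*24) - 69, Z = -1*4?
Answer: -508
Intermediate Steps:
Z = -4
l = -59 (l = (34 - 24) - 69 = 10 - 69 = -59)
l*O(9, Z) + 141 = -59*11 + 141 = -649 + 141 = -508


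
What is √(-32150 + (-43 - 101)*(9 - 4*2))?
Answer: I*√32294 ≈ 179.71*I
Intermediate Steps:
√(-32150 + (-43 - 101)*(9 - 4*2)) = √(-32150 - 144*(9 - 8)) = √(-32150 - 144*1) = √(-32150 - 144) = √(-32294) = I*√32294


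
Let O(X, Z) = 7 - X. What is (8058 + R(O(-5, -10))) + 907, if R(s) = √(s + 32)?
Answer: 8965 + 2*√11 ≈ 8971.6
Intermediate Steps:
R(s) = √(32 + s)
(8058 + R(O(-5, -10))) + 907 = (8058 + √(32 + (7 - 1*(-5)))) + 907 = (8058 + √(32 + (7 + 5))) + 907 = (8058 + √(32 + 12)) + 907 = (8058 + √44) + 907 = (8058 + 2*√11) + 907 = 8965 + 2*√11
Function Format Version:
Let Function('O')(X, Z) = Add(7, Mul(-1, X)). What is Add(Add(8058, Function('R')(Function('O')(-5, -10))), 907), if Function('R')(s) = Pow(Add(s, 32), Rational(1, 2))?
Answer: Add(8965, Mul(2, Pow(11, Rational(1, 2)))) ≈ 8971.6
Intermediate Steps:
Function('R')(s) = Pow(Add(32, s), Rational(1, 2))
Add(Add(8058, Function('R')(Function('O')(-5, -10))), 907) = Add(Add(8058, Pow(Add(32, Add(7, Mul(-1, -5))), Rational(1, 2))), 907) = Add(Add(8058, Pow(Add(32, Add(7, 5)), Rational(1, 2))), 907) = Add(Add(8058, Pow(Add(32, 12), Rational(1, 2))), 907) = Add(Add(8058, Pow(44, Rational(1, 2))), 907) = Add(Add(8058, Mul(2, Pow(11, Rational(1, 2)))), 907) = Add(8965, Mul(2, Pow(11, Rational(1, 2))))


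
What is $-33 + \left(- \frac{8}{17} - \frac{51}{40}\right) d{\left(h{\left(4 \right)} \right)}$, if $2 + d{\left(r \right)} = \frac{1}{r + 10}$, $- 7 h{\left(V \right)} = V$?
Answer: $- \frac{266533}{8976} \approx -29.694$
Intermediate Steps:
$h{\left(V \right)} = - \frac{V}{7}$
$d{\left(r \right)} = -2 + \frac{1}{10 + r}$ ($d{\left(r \right)} = -2 + \frac{1}{r + 10} = -2 + \frac{1}{10 + r}$)
$-33 + \left(- \frac{8}{17} - \frac{51}{40}\right) d{\left(h{\left(4 \right)} \right)} = -33 + \left(- \frac{8}{17} - \frac{51}{40}\right) \frac{-19 - 2 \left(\left(- \frac{1}{7}\right) 4\right)}{10 - \frac{4}{7}} = -33 + \left(\left(-8\right) \frac{1}{17} - \frac{51}{40}\right) \frac{-19 - - \frac{8}{7}}{10 - \frac{4}{7}} = -33 + \left(- \frac{8}{17} - \frac{51}{40}\right) \frac{-19 + \frac{8}{7}}{\frac{66}{7}} = -33 - \frac{1187 \cdot \frac{7}{66} \left(- \frac{125}{7}\right)}{680} = -33 - - \frac{29675}{8976} = -33 + \frac{29675}{8976} = - \frac{266533}{8976}$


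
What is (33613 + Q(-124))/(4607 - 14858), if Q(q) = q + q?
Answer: -33365/10251 ≈ -3.2548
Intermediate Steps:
Q(q) = 2*q
(33613 + Q(-124))/(4607 - 14858) = (33613 + 2*(-124))/(4607 - 14858) = (33613 - 248)/(-10251) = 33365*(-1/10251) = -33365/10251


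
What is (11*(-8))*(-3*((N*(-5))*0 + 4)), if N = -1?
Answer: 1056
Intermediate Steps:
(11*(-8))*(-3*((N*(-5))*0 + 4)) = (11*(-8))*(-3*(-1*(-5)*0 + 4)) = -(-264)*(5*0 + 4) = -(-264)*(0 + 4) = -(-264)*4 = -88*(-12) = 1056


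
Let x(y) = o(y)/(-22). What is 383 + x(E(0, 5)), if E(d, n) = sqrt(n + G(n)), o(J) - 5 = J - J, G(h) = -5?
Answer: 8421/22 ≈ 382.77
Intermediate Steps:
o(J) = 5 (o(J) = 5 + (J - J) = 5 + 0 = 5)
E(d, n) = sqrt(-5 + n) (E(d, n) = sqrt(n - 5) = sqrt(-5 + n))
x(y) = -5/22 (x(y) = 5/(-22) = 5*(-1/22) = -5/22)
383 + x(E(0, 5)) = 383 - 5/22 = 8421/22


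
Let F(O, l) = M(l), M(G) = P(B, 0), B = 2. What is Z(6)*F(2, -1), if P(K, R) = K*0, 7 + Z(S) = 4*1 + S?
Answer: 0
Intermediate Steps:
Z(S) = -3 + S (Z(S) = -7 + (4*1 + S) = -7 + (4 + S) = -3 + S)
P(K, R) = 0
M(G) = 0
F(O, l) = 0
Z(6)*F(2, -1) = (-3 + 6)*0 = 3*0 = 0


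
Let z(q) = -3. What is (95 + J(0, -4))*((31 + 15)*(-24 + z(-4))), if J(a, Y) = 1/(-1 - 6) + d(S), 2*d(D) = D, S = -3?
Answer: -811647/7 ≈ -1.1595e+5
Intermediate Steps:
d(D) = D/2
J(a, Y) = -23/14 (J(a, Y) = 1/(-1 - 6) + (½)*(-3) = 1/(-7) - 3/2 = -⅐ - 3/2 = -23/14)
(95 + J(0, -4))*((31 + 15)*(-24 + z(-4))) = (95 - 23/14)*((31 + 15)*(-24 - 3)) = 1307*(46*(-27))/14 = (1307/14)*(-1242) = -811647/7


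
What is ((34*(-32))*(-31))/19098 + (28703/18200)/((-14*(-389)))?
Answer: 1671786545747/946470142800 ≈ 1.7663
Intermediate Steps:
((34*(-32))*(-31))/19098 + (28703/18200)/((-14*(-389))) = -1088*(-31)*(1/19098) + (28703*(1/18200))/5446 = 33728*(1/19098) + (28703/18200)*(1/5446) = 16864/9549 + 28703/99117200 = 1671786545747/946470142800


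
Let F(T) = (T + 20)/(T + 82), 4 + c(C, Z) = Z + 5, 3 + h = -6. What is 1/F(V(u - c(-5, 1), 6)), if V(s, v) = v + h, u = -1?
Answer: 79/17 ≈ 4.6471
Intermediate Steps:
h = -9 (h = -3 - 6 = -9)
c(C, Z) = 1 + Z (c(C, Z) = -4 + (Z + 5) = -4 + (5 + Z) = 1 + Z)
V(s, v) = -9 + v (V(s, v) = v - 9 = -9 + v)
F(T) = (20 + T)/(82 + T)
1/F(V(u - c(-5, 1), 6)) = 1/((20 + (-9 + 6))/(82 + (-9 + 6))) = 1/((20 - 3)/(82 - 3)) = 1/(17/79) = 79/17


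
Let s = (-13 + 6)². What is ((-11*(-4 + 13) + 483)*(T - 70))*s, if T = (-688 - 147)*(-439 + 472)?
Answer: -519792000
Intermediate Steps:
T = -27555 (T = -835*33 = -27555)
s = 49 (s = (-7)² = 49)
((-11*(-4 + 13) + 483)*(T - 70))*s = ((-11*(-4 + 13) + 483)*(-27555 - 70))*49 = ((-11*9 + 483)*(-27625))*49 = ((-99 + 483)*(-27625))*49 = (384*(-27625))*49 = -10608000*49 = -519792000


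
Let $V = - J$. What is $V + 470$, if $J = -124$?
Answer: $594$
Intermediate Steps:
$V = 124$ ($V = \left(-1\right) \left(-124\right) = 124$)
$V + 470 = 124 + 470 = 594$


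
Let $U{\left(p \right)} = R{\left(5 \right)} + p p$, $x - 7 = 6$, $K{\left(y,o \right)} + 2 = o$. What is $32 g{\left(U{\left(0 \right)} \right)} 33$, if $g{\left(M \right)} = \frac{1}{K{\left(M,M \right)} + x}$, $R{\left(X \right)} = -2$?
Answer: $\frac{352}{3} \approx 117.33$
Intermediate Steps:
$K{\left(y,o \right)} = -2 + o$
$x = 13$ ($x = 7 + 6 = 13$)
$U{\left(p \right)} = -2 + p^{2}$ ($U{\left(p \right)} = -2 + p p = -2 + p^{2}$)
$g{\left(M \right)} = \frac{1}{11 + M}$ ($g{\left(M \right)} = \frac{1}{\left(-2 + M\right) + 13} = \frac{1}{11 + M}$)
$32 g{\left(U{\left(0 \right)} \right)} 33 = \frac{32}{11 - \left(2 - 0^{2}\right)} 33 = \frac{32}{11 + \left(-2 + 0\right)} 33 = \frac{32}{11 - 2} \cdot 33 = \frac{32}{9} \cdot 33 = \frac{352}{3}$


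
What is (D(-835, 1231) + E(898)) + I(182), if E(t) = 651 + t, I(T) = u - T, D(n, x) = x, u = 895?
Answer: 3493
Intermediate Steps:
I(T) = 895 - T
(D(-835, 1231) + E(898)) + I(182) = (1231 + (651 + 898)) + (895 - 1*182) = (1231 + 1549) + (895 - 182) = 2780 + 713 = 3493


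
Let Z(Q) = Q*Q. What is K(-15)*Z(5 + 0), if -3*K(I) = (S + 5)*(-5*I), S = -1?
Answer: -2500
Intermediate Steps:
Z(Q) = Q**2
K(I) = 20*I/3 (K(I) = -(-1 + 5)*(-5*I)/3 = -4*(-5*I)/3 = -(-20)*I/3 = 20*I/3)
K(-15)*Z(5 + 0) = ((20/3)*(-15))*(5 + 0)**2 = -100*5**2 = -100*25 = -2500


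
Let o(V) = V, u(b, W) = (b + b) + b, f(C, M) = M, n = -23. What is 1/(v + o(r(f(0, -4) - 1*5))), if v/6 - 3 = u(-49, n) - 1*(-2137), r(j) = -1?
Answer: 1/11957 ≈ 8.3633e-5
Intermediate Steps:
u(b, W) = 3*b (u(b, W) = 2*b + b = 3*b)
v = 11958 (v = 18 + 6*(3*(-49) - 1*(-2137)) = 18 + 6*(-147 + 2137) = 18 + 6*1990 = 18 + 11940 = 11958)
1/(v + o(r(f(0, -4) - 1*5))) = 1/(11958 - 1) = 1/11957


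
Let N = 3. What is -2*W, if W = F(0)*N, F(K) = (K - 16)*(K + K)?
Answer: 0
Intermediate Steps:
F(K) = 2*K*(-16 + K) (F(K) = (-16 + K)*(2*K) = 2*K*(-16 + K))
W = 0 (W = (2*0*(-16 + 0))*3 = (2*0*(-16))*3 = 0*3 = 0)
-2*W = -2*0 = 0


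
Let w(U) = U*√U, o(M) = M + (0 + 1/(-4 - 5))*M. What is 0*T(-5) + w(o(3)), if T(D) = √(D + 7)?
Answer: 16*√6/9 ≈ 4.3546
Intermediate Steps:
o(M) = 8*M/9 (o(M) = M + (0 + 1/(-9))*M = M + (0 - ⅑)*M = M - M/9 = 8*M/9)
T(D) = √(7 + D)
w(U) = U^(3/2)
0*T(-5) + w(o(3)) = 0*√(7 - 5) + ((8/9)*3)^(3/2) = 0*√2 + (8/3)^(3/2) = 0 + 16*√6/9 = 16*√6/9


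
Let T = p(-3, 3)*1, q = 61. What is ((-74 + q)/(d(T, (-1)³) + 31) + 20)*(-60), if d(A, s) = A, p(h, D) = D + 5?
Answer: -1180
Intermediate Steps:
p(h, D) = 5 + D
T = 8 (T = (5 + 3)*1 = 8*1 = 8)
((-74 + q)/(d(T, (-1)³) + 31) + 20)*(-60) = ((-74 + 61)/(8 + 31) + 20)*(-60) = (-13/39 + 20)*(-60) = (-13*1/39 + 20)*(-60) = (-⅓ + 20)*(-60) = (59/3)*(-60) = -1180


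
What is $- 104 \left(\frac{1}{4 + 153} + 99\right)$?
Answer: $- \frac{1616576}{157} \approx -10297.0$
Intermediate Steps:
$- 104 \left(\frac{1}{4 + 153} + 99\right) = - 104 \left(\frac{1}{157} + 99\right) = \left(-104\right) \frac{15544}{157} = - \frac{1616576}{157}$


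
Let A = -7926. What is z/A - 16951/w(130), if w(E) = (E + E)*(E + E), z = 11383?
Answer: -451922213/267898800 ≈ -1.6869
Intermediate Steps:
w(E) = 4*E² (w(E) = (2*E)*(2*E) = 4*E²)
z/A - 16951/w(130) = 11383/(-7926) - 16951/(4*130²) = 11383*(-1/7926) - 16951/(4*16900) = -11383/7926 - 16951/67600 = -451922213/267898800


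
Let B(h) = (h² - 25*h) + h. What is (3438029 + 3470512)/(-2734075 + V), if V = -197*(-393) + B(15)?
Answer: -6908541/2656789 ≈ -2.6003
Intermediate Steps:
B(h) = h² - 24*h
V = 77286 (V = -197*(-393) + 15*(-24 + 15) = 77421 + 15*(-9) = 77421 - 135 = 77286)
(3438029 + 3470512)/(-2734075 + V) = (3438029 + 3470512)/(-2734075 + 77286) = 6908541/(-2656789) = 6908541*(-1/2656789) = -6908541/2656789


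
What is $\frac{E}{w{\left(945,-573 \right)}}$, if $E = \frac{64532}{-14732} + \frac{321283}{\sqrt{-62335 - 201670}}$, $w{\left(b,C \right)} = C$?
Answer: $\frac{16133}{2110359} + \frac{321283 i \sqrt{264005}}{151274865} \approx 0.0076447 + 1.0913 i$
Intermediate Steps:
$E = - \frac{16133}{3683} - \frac{321283 i \sqrt{264005}}{264005}$ ($E = 64532 \left(- \frac{1}{14732}\right) + \frac{321283}{\sqrt{-264005}} = - \frac{16133}{3683} + \frac{321283}{i \sqrt{264005}} = - \frac{16133}{3683} + 321283 \left(- \frac{i \sqrt{264005}}{264005}\right) = - \frac{16133}{3683} - \frac{321283 i \sqrt{264005}}{264005} \approx -4.3804 - 625.29 i$)
$\frac{E}{w{\left(945,-573 \right)}} = \frac{- \frac{16133}{3683} - \frac{321283 i \sqrt{264005}}{264005}}{-573} = \left(- \frac{16133}{3683} - \frac{321283 i \sqrt{264005}}{264005}\right) \left(- \frac{1}{573}\right) = \frac{16133}{2110359} + \frac{321283 i \sqrt{264005}}{151274865}$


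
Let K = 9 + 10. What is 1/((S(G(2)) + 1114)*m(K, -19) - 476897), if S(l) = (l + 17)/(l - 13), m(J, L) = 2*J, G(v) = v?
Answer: -11/4780937 ≈ -2.3008e-6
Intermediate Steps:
K = 19
S(l) = (17 + l)/(-13 + l)
1/((S(G(2)) + 1114)*m(K, -19) - 476897) = 1/(((17 + 2)/(-13 + 2) + 1114)*(2*19) - 476897) = 1/((19/(-11) + 1114)*38 - 476897) = 1/((-1/11*19 + 1114)*38 - 476897) = 1/((-19/11 + 1114)*38 - 476897) = 1/((12235/11)*38 - 476897) = 1/(464930/11 - 476897) = 1/(-4780937/11) = -11/4780937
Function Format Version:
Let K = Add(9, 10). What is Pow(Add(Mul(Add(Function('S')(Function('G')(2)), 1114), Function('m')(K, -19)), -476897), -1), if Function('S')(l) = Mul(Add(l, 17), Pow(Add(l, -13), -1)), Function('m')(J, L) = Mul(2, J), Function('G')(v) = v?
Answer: Rational(-11, 4780937) ≈ -2.3008e-6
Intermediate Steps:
K = 19
Function('S')(l) = Mul(Pow(Add(-13, l), -1), Add(17, l)) (Function('S')(l) = Mul(Add(17, l), Pow(Add(-13, l), -1)) = Mul(Pow(Add(-13, l), -1), Add(17, l)))
Pow(Add(Mul(Add(Function('S')(Function('G')(2)), 1114), Function('m')(K, -19)), -476897), -1) = Pow(Add(Mul(Add(Mul(Pow(Add(-13, 2), -1), Add(17, 2)), 1114), Mul(2, 19)), -476897), -1) = Pow(Add(Mul(Add(Mul(Pow(-11, -1), 19), 1114), 38), -476897), -1) = Pow(Add(Mul(Add(Mul(Rational(-1, 11), 19), 1114), 38), -476897), -1) = Pow(Add(Mul(Add(Rational(-19, 11), 1114), 38), -476897), -1) = Pow(Add(Mul(Rational(12235, 11), 38), -476897), -1) = Pow(Add(Rational(464930, 11), -476897), -1) = Pow(Rational(-4780937, 11), -1) = Rational(-11, 4780937)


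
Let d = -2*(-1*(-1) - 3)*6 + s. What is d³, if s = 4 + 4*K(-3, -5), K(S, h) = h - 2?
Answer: 0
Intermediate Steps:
K(S, h) = -2 + h
s = -24 (s = 4 + 4*(-2 - 5) = 4 + 4*(-7) = 4 - 28 = -24)
d = 0 (d = -2*(-1*(-1) - 3)*6 - 24 = -2*(1 - 3)*6 - 24 = -2*(-2)*6 - 24 = 4*6 - 24 = 24 - 24 = 0)
d³ = 0³ = 0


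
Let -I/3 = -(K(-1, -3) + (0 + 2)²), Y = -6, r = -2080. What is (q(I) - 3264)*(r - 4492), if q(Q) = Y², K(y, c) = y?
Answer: 21214416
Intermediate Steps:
I = 9 (I = -(-3)*(-1 + (0 + 2)²) = -(-3)*(-1 + 2²) = -(-3)*(-1 + 4) = -(-3)*3 = -3*(-3) = 9)
q(Q) = 36 (q(Q) = (-6)² = 36)
(q(I) - 3264)*(r - 4492) = (36 - 3264)*(-2080 - 4492) = -3228*(-6572) = 21214416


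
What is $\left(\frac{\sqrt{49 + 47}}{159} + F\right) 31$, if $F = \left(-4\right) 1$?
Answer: $-124 + \frac{124 \sqrt{6}}{159} \approx -122.09$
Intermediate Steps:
$F = -4$
$\left(\frac{\sqrt{49 + 47}}{159} + F\right) 31 = \left(\frac{\sqrt{49 + 47}}{159} - 4\right) 31 = \left(\sqrt{96} \cdot \frac{1}{159} - 4\right) 31 = \left(4 \sqrt{6} \cdot \frac{1}{159} - 4\right) 31 = \left(\frac{4 \sqrt{6}}{159} - 4\right) 31 = \left(-4 + \frac{4 \sqrt{6}}{159}\right) 31 = -124 + \frac{124 \sqrt{6}}{159}$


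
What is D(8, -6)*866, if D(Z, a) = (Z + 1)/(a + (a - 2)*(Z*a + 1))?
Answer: 3897/185 ≈ 21.065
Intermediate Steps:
D(Z, a) = (1 + Z)/(a + (1 + Z*a)*(-2 + a)) (D(Z, a) = (1 + Z)/(a + (-2 + a)*(1 + Z*a)) = (1 + Z)/(a + (1 + Z*a)*(-2 + a)))
D(8, -6)*866 = ((1 + 8)/(-2 + 2*(-6) + 8*(-6)**2 - 2*8*(-6)))*866 = (9/(-2 - 12 + 8*36 + 96))*866 = (9/(-2 - 12 + 288 + 96))*866 = (9/370)*866 = 3897/185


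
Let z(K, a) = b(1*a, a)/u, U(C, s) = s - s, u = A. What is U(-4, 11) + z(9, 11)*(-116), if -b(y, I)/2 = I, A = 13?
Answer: 2552/13 ≈ 196.31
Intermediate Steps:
b(y, I) = -2*I
u = 13
U(C, s) = 0
z(K, a) = -2*a/13
U(-4, 11) + z(9, 11)*(-116) = 0 - 2/13*11*(-116) = 0 - 22/13*(-116) = 0 + 2552/13 = 2552/13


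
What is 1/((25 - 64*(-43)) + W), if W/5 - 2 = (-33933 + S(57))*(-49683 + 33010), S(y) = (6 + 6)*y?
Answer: 1/2771805672 ≈ 3.6078e-10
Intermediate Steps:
S(y) = 12*y
W = 2771802895 (W = 10 + 5*((-33933 + 12*57)*(-49683 + 33010)) = 10 + 5*((-33933 + 684)*(-16673)) = 10 + 5*(-33249*(-16673)) = 10 + 5*554360577 = 10 + 2771802885 = 2771802895)
1/((25 - 64*(-43)) + W) = 1/((25 - 64*(-43)) + 2771802895) = 1/((25 + 2752) + 2771802895) = 1/(2777 + 2771802895) = 1/2771805672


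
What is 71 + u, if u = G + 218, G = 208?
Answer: 497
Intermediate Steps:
u = 426 (u = 208 + 218 = 426)
71 + u = 71 + 426 = 497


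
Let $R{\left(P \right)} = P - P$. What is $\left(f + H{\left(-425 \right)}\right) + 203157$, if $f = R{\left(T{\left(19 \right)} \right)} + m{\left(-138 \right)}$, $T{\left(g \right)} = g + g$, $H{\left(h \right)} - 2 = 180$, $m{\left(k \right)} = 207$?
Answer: $203546$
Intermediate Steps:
$H{\left(h \right)} = 182$ ($H{\left(h \right)} = 2 + 180 = 182$)
$T{\left(g \right)} = 2 g$
$R{\left(P \right)} = 0$
$f = 207$ ($f = 0 + 207 = 207$)
$\left(f + H{\left(-425 \right)}\right) + 203157 = \left(207 + 182\right) + 203157 = 389 + 203157 = 203546$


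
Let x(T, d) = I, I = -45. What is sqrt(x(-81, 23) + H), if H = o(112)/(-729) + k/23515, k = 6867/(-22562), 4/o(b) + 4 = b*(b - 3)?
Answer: I*sqrt(9550524722470849379290080210)/14568246962370 ≈ 6.7082*I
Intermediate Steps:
o(b) = 4/(-4 + b*(-3 + b)) (o(b) = 4/(-4 + b*(b - 3)) = 4/(-4 + b*(-3 + b)))
k = -6867/22562 (k = 6867*(-1/22562) = -6867/22562 ≈ -0.30436)
x(T, d) = -45
H = -15803982623/1180028003951970 (H = (4/(-4 + 112**2 - 3*112))/(-729) - 6867/22562/23515 = (4/(-4 + 12544 - 336))*(-1/729) - 6867/22562*1/23515 = (4/12204)*(-1/729) - 6867/530545430 = (4*(1/12204))*(-1/729) - 6867/530545430 = (1/3051)*(-1/729) - 6867/530545430 = -1/2224179 - 6867/530545430 = -15803982623/1180028003951970 ≈ -1.3393e-5)
sqrt(x(-81, 23) + H) = sqrt(-45 - 15803982623/1180028003951970) = sqrt(-53101275981821273/1180028003951970) = I*sqrt(9550524722470849379290080210)/14568246962370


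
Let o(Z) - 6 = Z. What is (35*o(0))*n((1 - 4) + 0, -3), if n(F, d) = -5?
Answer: -1050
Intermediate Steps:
o(Z) = 6 + Z
(35*o(0))*n((1 - 4) + 0, -3) = (35*(6 + 0))*(-5) = (35*6)*(-5) = 210*(-5) = -1050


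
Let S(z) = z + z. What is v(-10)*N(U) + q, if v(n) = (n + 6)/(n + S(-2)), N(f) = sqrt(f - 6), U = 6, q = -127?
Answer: -127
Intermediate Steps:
N(f) = sqrt(-6 + f)
S(z) = 2*z
v(n) = (6 + n)/(-4 + n) (v(n) = (n + 6)/(n + 2*(-2)) = (6 + n)/(n - 4) = (6 + n)/(-4 + n))
v(-10)*N(U) + q = ((6 - 10)/(-4 - 10))*sqrt(-6 + 6) - 127 = (-4/(-14))*sqrt(0) - 127 = -1/14*(-4)*0 - 127 = (2/7)*0 - 127 = 0 - 127 = -127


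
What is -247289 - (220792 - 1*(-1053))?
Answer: -469134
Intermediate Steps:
-247289 - (220792 - 1*(-1053)) = -247289 - (220792 + 1053) = -247289 - 1*221845 = -247289 - 221845 = -469134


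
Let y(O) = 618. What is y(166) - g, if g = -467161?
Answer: 467779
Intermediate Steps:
y(166) - g = 618 - 1*(-467161) = 618 + 467161 = 467779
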